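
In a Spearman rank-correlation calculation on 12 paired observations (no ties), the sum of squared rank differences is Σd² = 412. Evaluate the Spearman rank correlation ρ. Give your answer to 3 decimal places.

-0.441

ρ = 1 − 6Σd² / [n(n²−1)] = 1 − 6×412 / (12×143)
  = 1 − 2472/1716 = 1 − 1.4406 ≈ -0.441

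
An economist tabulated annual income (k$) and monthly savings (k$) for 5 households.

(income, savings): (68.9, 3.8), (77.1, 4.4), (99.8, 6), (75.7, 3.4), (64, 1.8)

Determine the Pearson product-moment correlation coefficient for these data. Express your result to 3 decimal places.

0.913

n = 5, Σx = 385.5, Σy = 19.4, Σx² = 30478.15, Σy² = 84.6, Σxy = 1572.44
nΣxy − ΣxΣy = 7862.2 − 7478.7 = 383.5
nΣx² − (Σx)² = 152390.75 − 148610.25 = 3780.5; nΣy² − (Σy)² = 423 − 376.36 = 46.64
r = 383.5 / √(3780.5 × 46.64) = 383.5 / 419.9078 ≈ 0.913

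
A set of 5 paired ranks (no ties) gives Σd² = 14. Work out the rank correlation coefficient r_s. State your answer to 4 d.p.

0.3000

ρ = 1 − 6Σd² / [n(n²−1)] = 1 − 6×14 / (5×24)
  = 1 − 84/120 = 1 − 0.70000 ≈ 0.3000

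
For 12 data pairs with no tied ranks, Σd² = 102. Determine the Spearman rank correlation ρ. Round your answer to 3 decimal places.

0.643

ρ = 1 − 6Σd² / [n(n²−1)] = 1 − 6×102 / (12×143)
  = 1 − 612/1716 = 1 − 0.3566 ≈ 0.643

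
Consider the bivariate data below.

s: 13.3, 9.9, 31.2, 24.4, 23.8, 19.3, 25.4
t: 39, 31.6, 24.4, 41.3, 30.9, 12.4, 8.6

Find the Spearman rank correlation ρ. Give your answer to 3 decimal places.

-0.393

Rank s: 2, 1, 7, 5, 4, 3, 6
Rank t: 6, 5, 3, 7, 4, 2, 1
d = rank(s) − rank(t): -4, -4, 4, -2, 0, 1, 5; Σd² = 78
ρ = 1 − 6Σd² / [n(n²−1)] = 1 − 6×78 / (7×48) = 1 − 468/336 ≈ -0.393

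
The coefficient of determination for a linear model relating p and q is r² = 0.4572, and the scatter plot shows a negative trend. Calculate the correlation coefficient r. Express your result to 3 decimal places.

-0.676

|r| = √0.4572 = 0.676
The association is negative, so r = −0.676.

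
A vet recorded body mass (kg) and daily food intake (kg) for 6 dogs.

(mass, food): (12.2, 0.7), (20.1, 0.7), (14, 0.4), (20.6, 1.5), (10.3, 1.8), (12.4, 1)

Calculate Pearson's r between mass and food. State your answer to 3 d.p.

-0.090

n = 6, Σx = 89.6, Σy = 6.1, Σx² = 1433.06, Σy² = 7.63, Σxy = 90.05
nΣxy − ΣxΣy = 540.3 − 546.56 = -6.26
nΣx² − (Σx)² = 8598.36 − 8028.16 = 570.2; nΣy² − (Σy)² = 45.78 − 37.21 = 8.57
r = -6.26 / √(570.2 × 8.57) = -6.26 / 69.9043 ≈ -0.090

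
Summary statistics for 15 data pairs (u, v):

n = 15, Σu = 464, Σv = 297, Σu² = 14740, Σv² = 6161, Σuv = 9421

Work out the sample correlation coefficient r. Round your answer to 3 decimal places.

0.710

r = (nΣuv − ΣuΣv) / √[(nΣu² − (Σu)²)(nΣv² − (Σv)²)]
Numerator: 15×9421 − 464×297 = 3507
Denominator: √[(221100 − 215296)(92415 − 88209)] = √[5804 × 4206] = 4940.8121
r = 3507 / 4940.8121 ≈ 0.710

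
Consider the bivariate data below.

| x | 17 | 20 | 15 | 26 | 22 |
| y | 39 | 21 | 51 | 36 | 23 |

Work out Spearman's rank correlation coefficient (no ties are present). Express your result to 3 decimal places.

-0.600

Rank x: 2, 3, 1, 5, 4
Rank y: 4, 1, 5, 3, 2
d = rank(x) − rank(y): -2, 2, -4, 2, 2; Σd² = 32
ρ = 1 − 6Σd² / [n(n²−1)] = 1 − 6×32 / (5×24) = 1 − 192/120 ≈ -0.600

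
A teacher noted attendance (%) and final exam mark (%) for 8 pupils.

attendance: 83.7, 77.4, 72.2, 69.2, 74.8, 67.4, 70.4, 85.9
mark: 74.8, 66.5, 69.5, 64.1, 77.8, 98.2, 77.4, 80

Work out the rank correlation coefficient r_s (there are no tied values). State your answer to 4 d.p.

Rank attendance: 7, 6, 4, 2, 5, 1, 3, 8
Rank mark: 4, 2, 3, 1, 6, 8, 5, 7
d = rank(attendance) − rank(mark): 3, 4, 1, 1, -1, -7, -2, 1; Σd² = 82
ρ = 1 − 6Σd² / [n(n²−1)] = 1 − 6×82 / (8×63) = 1 − 492/504 ≈ 0.0238

0.0238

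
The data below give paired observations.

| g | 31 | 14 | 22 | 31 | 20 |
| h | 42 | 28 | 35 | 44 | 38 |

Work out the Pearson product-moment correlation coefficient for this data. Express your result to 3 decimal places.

0.940

n = 5, Σg = 118, Σh = 187, Σg² = 3002, Σh² = 7153, Σgh = 4588
nΣgh − ΣgΣh = 22940 − 22066 = 874
nΣg² − (Σg)² = 15010 − 13924 = 1086; nΣh² − (Σh)² = 35765 − 34969 = 796
r = 874 / √(1086 × 796) = 874 / 929.7613 ≈ 0.940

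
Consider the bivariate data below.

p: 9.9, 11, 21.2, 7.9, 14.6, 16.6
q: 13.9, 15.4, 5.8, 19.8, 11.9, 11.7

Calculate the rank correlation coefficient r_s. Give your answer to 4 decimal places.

Rank p: 2, 3, 6, 1, 4, 5
Rank q: 4, 5, 1, 6, 3, 2
d = rank(p) − rank(q): -2, -2, 5, -5, 1, 3; Σd² = 68
ρ = 1 − 6Σd² / [n(n²−1)] = 1 − 6×68 / (6×35) = 1 − 408/210 ≈ -0.9429

-0.9429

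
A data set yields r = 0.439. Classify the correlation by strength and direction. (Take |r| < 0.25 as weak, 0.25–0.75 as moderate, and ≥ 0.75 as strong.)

r = 0.439 > 0 so the relationship is positive.
|r| = 0.439, which falls in the moderate range.

moderate positive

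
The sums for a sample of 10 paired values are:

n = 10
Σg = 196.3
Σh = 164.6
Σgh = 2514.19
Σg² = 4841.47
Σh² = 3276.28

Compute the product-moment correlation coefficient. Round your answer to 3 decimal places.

-0.958

r = (nΣgh − ΣgΣh) / √[(nΣg² − (Σg)²)(nΣh² − (Σh)²)]
Numerator: 10×2514.19 − 196.3×164.6 = -7169.08
Denominator: √[(48414.7 − 38533.69)(32762.8 − 27093.16)] = √[9881.01 × 5669.64] = 7484.7692
r = -7169.08 / 7484.7692 ≈ -0.958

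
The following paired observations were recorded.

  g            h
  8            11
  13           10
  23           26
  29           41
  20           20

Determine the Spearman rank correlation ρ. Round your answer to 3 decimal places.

Rank g: 1, 2, 4, 5, 3
Rank h: 2, 1, 4, 5, 3
d = rank(g) − rank(h): -1, 1, 0, 0, 0; Σd² = 2
ρ = 1 − 6Σd² / [n(n²−1)] = 1 − 6×2 / (5×24) = 1 − 12/120 ≈ 0.900

0.900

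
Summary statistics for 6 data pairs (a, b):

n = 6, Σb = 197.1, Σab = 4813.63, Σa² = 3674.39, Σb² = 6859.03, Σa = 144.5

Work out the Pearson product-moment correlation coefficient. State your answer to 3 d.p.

r = (nΣab − ΣaΣb) / √[(nΣa² − (Σa)²)(nΣb² − (Σb)²)]
Numerator: 6×4813.63 − 144.5×197.1 = 400.83
Denominator: √[(22046.34 − 20880.25)(41154.18 − 38848.41)] = √[1166.09 × 2305.77] = 1639.7364
r = 400.83 / 1639.7364 ≈ 0.244

0.244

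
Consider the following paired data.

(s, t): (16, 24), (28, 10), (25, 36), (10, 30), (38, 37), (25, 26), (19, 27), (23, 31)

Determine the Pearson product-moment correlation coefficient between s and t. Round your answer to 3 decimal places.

0.127

n = 8, Σs = 184, Σt = 221, Σs² = 4724, Σt² = 6607, Σst = 5146
nΣst − ΣsΣt = 41168 − 40664 = 504
nΣs² − (Σs)² = 37792 − 33856 = 3936; nΣt² − (Σt)² = 52856 − 48841 = 4015
r = 504 / √(3936 × 4015) = 504 / 3975.3038 ≈ 0.127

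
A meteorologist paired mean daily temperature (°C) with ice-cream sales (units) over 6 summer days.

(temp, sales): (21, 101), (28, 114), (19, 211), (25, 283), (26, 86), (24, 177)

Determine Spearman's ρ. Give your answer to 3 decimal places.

Rank temp: 2, 6, 1, 4, 5, 3
Rank sales: 2, 3, 5, 6, 1, 4
d = rank(temp) − rank(sales): 0, 3, -4, -2, 4, -1; Σd² = 46
ρ = 1 − 6Σd² / [n(n²−1)] = 1 − 6×46 / (6×35) = 1 − 276/210 ≈ -0.314

-0.314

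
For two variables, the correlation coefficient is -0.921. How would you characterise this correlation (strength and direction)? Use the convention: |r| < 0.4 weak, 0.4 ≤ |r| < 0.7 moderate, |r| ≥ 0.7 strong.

r = -0.921 < 0 so the relationship is negative.
|r| = 0.921, which falls in the strong range.

strong negative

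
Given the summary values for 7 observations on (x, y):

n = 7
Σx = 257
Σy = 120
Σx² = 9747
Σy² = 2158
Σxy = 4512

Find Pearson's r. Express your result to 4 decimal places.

r = (nΣxy − ΣxΣy) / √[(nΣx² − (Σx)²)(nΣy² − (Σy)²)]
Numerator: 7×4512 − 257×120 = 744
Denominator: √[(68229 − 66049)(15106 − 14400)] = √[2180 × 706] = 1240.5966
r = 744 / 1240.5966 ≈ 0.5997

0.5997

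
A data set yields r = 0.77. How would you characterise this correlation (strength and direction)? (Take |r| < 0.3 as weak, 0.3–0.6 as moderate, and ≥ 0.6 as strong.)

strong positive

r = 0.77 > 0 so the relationship is positive.
|r| = 0.77, which falls in the strong range.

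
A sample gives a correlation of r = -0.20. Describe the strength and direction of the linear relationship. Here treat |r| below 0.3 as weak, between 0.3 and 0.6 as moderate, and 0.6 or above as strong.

weak negative

r = -0.20 < 0 so the relationship is negative.
|r| = 0.20, which falls in the weak range.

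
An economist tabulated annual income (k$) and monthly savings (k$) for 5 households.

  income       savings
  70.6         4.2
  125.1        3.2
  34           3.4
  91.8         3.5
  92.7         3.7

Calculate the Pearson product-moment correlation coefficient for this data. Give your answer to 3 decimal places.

n = 5, Σx = 414.2, Σy = 18, Σx² = 38810.9, Σy² = 65.38, Σxy = 1476.73
nΣxy − ΣxΣy = 7383.65 − 7455.6 = -71.95
nΣx² − (Σx)² = 194054.5 − 171561.64 = 22492.86; nΣy² − (Σy)² = 326.9 − 324 = 2.9
r = -71.95 / √(22492.86 × 2.9) = -71.95 / 255.4003 ≈ -0.282

-0.282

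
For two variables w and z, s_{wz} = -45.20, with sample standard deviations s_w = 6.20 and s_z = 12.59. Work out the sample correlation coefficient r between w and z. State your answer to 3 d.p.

r = Cov(w,z) / (s_w · s_z) = -45.20 / (6.20 × 12.59)
  = -45.20 / 78.0580 ≈ -0.579

-0.579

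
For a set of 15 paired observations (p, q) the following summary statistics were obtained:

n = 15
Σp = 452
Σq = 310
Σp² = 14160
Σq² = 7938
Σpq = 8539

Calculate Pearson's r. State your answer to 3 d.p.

-0.883

r = (nΣpq − ΣpΣq) / √[(nΣp² − (Σp)²)(nΣq² − (Σq)²)]
Numerator: 15×8539 − 452×310 = -12035
Denominator: √[(212400 − 204304)(119070 − 96100)] = √[8096 × 22970] = 13636.9029
r = -12035 / 13636.9029 ≈ -0.883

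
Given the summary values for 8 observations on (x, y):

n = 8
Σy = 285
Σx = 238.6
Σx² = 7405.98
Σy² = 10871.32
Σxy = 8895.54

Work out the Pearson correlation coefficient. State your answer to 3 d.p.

0.867

r = (nΣxy − ΣxΣy) / √[(nΣx² − (Σx)²)(nΣy² − (Σy)²)]
Numerator: 8×8895.54 − 238.6×285 = 3163.32
Denominator: √[(59247.84 − 56929.96)(86970.56 − 81225)] = √[2317.88 × 5745.56] = 3649.3176
r = 3163.32 / 3649.3176 ≈ 0.867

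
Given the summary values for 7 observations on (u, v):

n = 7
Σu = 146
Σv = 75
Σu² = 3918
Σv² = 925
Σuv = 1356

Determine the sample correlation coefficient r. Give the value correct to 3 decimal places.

-0.640

r = (nΣuv − ΣuΣv) / √[(nΣu² − (Σu)²)(nΣv² − (Σv)²)]
Numerator: 7×1356 − 146×75 = -1458
Denominator: √[(27426 − 21316)(6475 − 5625)] = √[6110 × 850] = 2278.9252
r = -1458 / 2278.9252 ≈ -0.640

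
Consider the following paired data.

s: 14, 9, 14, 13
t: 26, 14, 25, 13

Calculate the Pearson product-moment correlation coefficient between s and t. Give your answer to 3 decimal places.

0.685

n = 4, Σs = 50, Σt = 78, Σs² = 642, Σt² = 1666, Σst = 1009
nΣst − ΣsΣt = 4036 − 3900 = 136
nΣs² − (Σs)² = 2568 − 2500 = 68; nΣt² − (Σt)² = 6664 − 6084 = 580
r = 136 / √(68 × 580) = 136 / 198.5951 ≈ 0.685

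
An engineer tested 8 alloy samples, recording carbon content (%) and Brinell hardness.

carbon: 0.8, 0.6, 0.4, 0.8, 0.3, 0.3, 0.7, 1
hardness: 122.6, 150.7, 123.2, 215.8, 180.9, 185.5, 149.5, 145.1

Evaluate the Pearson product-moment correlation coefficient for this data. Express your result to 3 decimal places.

n = 8, Σx = 4.9, Σy = 1273.3, Σx² = 3.47, Σy² = 210028.45, Σxy = 770.09
nΣxy − ΣxΣy = 6160.72 − 6239.17 = -78.45
nΣx² − (Σx)² = 27.76 − 24.01 = 3.75; nΣy² − (Σy)² = 1680227.6 − 1621292.89 = 58934.71
r = -78.45 / √(3.75 × 58934.71) = -78.45 / 470.1119 ≈ -0.167

-0.167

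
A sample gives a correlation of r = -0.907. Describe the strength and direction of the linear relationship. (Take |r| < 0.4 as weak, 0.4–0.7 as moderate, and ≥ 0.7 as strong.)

strong negative

r = -0.907 < 0 so the relationship is negative.
|r| = 0.907, which falls in the strong range.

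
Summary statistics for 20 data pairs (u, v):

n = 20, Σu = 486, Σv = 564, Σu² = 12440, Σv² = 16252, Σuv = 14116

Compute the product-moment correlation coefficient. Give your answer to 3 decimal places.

0.878

r = (nΣuv − ΣuΣv) / √[(nΣu² − (Σu)²)(nΣv² − (Σv)²)]
Numerator: 20×14116 − 486×564 = 8216
Denominator: √[(248800 − 236196)(325040 − 318096)] = √[12604 × 6944] = 9355.3287
r = 8216 / 9355.3287 ≈ 0.878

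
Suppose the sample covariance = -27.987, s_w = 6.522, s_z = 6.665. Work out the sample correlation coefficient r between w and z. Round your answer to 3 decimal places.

r = Cov(w,z) / (s_w · s_z) = -27.987 / (6.522 × 6.665)
  = -27.987 / 43.4691 ≈ -0.644

-0.644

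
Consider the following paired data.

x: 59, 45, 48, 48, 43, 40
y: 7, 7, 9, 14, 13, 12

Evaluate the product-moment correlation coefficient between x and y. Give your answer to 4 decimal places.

n = 6, Σx = 283, Σy = 62, Σx² = 13563, Σy² = 688, Σxy = 2871
nΣxy − ΣxΣy = 17226 − 17546 = -320
nΣx² − (Σx)² = 81378 − 80089 = 1289; nΣy² − (Σy)² = 4128 − 3844 = 284
r = -320 / √(1289 × 284) = -320 / 605.0421 ≈ -0.5289

-0.5289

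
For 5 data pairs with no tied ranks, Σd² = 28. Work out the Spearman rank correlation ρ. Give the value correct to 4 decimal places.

ρ = 1 − 6Σd² / [n(n²−1)] = 1 − 6×28 / (5×24)
  = 1 − 168/120 = 1 − 1.40000 ≈ -0.4000

-0.4000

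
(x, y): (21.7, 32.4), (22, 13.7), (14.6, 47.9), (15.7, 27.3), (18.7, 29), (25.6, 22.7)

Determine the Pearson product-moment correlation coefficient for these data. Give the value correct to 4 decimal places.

n = 6, Σx = 118.3, Σy = 173, Σx² = 2419.59, Σy² = 5633.44, Σxy = 3255.85
nΣxy − ΣxΣy = 19535.1 − 20465.9 = -930.8
nΣx² − (Σx)² = 14517.54 − 13994.89 = 522.65; nΣy² − (Σy)² = 33800.64 − 29929 = 3871.64
r = -930.8 / √(522.65 × 3871.64) = -930.8 / 1422.5022 ≈ -0.6543

-0.6543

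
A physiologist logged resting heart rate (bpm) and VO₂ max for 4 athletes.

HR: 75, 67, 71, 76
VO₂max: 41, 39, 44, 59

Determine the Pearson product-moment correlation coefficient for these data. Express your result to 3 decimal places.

n = 4, Σx = 289, Σy = 183, Σx² = 20931, Σy² = 8619, Σxy = 13296
nΣxy − ΣxΣy = 53184 − 52887 = 297
nΣx² − (Σx)² = 83724 − 83521 = 203; nΣy² − (Σy)² = 34476 − 33489 = 987
r = 297 / √(203 × 987) = 297 / 447.6170 ≈ 0.664

0.664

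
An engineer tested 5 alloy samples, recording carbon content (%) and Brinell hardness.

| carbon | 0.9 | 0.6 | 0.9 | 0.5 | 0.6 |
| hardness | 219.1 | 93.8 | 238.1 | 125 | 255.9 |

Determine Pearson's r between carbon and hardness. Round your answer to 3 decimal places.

n = 5, Σx = 3.5, Σy = 931.9, Σx² = 2.59, Σy² = 194604.67, Σxy = 683.8
nΣxy − ΣxΣy = 3419 − 3261.65 = 157.35
nΣx² − (Σx)² = 12.95 − 12.25 = 0.7; nΣy² − (Σy)² = 973023.35 − 868437.61 = 104585.74
r = 157.35 / √(0.7 × 104585.74) = 157.35 / 270.5735 ≈ 0.582

0.582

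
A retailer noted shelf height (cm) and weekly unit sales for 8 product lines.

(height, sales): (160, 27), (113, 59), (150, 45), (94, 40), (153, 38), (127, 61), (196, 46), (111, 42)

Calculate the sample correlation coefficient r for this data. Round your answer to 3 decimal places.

n = 8, Σx = 1104, Σy = 358, Σx² = 159980, Σy² = 16880, Σxy = 48736
nΣxy − ΣxΣy = 389888 − 395232 = -5344
nΣx² − (Σx)² = 1279840 − 1218816 = 61024; nΣy² − (Σy)² = 135040 − 128164 = 6876
r = -5344 / √(61024 × 6876) = -5344 / 20484.1652 ≈ -0.261

-0.261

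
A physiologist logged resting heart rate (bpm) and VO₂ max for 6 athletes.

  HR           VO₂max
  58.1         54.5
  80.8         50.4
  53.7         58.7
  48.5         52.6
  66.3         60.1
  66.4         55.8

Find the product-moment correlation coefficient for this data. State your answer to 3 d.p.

-0.277

n = 6, Σx = 373.8, Σy = 332.1, Σx² = 23944.84, Σy² = 18448.51, Σxy = 20631.81
nΣxy − ΣxΣy = 123790.86 − 124138.98 = -348.12
nΣx² − (Σx)² = 143669.04 − 139726.44 = 3942.6; nΣy² − (Σy)² = 110691.06 − 110290.41 = 400.65
r = -348.12 / √(3942.6 × 400.65) = -348.12 / 1256.8225 ≈ -0.277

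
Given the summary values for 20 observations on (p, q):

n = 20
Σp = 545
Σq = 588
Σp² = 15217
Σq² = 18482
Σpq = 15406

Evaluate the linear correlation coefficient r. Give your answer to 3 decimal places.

-0.933

r = (nΣpq − ΣpΣq) / √[(nΣp² − (Σp)²)(nΣq² − (Σq)²)]
Numerator: 20×15406 − 545×588 = -12340
Denominator: √[(304340 − 297025)(369640 − 345744)] = √[7315 × 23896] = 13221.1664
r = -12340 / 13221.1664 ≈ -0.933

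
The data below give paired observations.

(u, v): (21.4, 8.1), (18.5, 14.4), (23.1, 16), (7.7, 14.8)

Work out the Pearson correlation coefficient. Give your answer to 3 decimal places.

-0.255

n = 4, Σu = 70.7, Σv = 53.3, Σu² = 1393.11, Σv² = 748.01, Σuv = 923.3
nΣuv − ΣuΣv = 3693.2 − 3768.31 = -75.11
nΣu² − (Σu)² = 5572.44 − 4998.49 = 573.95; nΣv² − (Σv)² = 2992.04 − 2840.89 = 151.15
r = -75.11 / √(573.95 × 151.15) = -75.11 / 294.5378 ≈ -0.255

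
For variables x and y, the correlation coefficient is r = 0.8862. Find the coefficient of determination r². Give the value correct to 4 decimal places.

0.7854

r² = (0.8862)² = 0.7854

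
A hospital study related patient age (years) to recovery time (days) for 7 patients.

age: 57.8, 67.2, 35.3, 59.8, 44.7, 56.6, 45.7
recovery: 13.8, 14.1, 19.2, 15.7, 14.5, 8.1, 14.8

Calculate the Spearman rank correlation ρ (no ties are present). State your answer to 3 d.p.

Rank age: 5, 7, 1, 6, 2, 4, 3
Rank recovery: 2, 3, 7, 6, 4, 1, 5
d = rank(age) − rank(recovery): 3, 4, -6, 0, -2, 3, -2; Σd² = 78
ρ = 1 − 6Σd² / [n(n²−1)] = 1 − 6×78 / (7×48) = 1 − 468/336 ≈ -0.393

-0.393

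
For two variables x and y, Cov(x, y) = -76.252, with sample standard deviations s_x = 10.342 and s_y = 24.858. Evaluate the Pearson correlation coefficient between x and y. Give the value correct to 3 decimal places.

-0.297

r = Cov(x,y) / (s_x · s_y) = -76.252 / (10.342 × 24.858)
  = -76.252 / 257.0814 ≈ -0.297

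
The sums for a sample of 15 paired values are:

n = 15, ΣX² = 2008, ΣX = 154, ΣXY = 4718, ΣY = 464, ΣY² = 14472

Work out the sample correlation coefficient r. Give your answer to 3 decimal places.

r = (nΣXY − ΣXΣY) / √[(nΣX² − (ΣX)²)(nΣY² − (ΣY)²)]
Numerator: 15×4718 − 154×464 = -686
Denominator: √[(30120 − 23716)(217080 − 215296)] = √[6404 × 1784] = 3380.0497
r = -686 / 3380.0497 ≈ -0.203

-0.203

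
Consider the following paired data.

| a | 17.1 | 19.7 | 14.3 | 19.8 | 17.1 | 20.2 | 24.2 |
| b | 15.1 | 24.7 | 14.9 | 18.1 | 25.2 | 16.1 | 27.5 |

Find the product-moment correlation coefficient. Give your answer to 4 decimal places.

n = 7, Σa = 132.4, Σb = 141.6, Σa² = 2563.12, Σb² = 3038.22, Σab = 2737.89
nΣab − ΣaΣb = 19165.23 − 18747.84 = 417.39
nΣa² − (Σa)² = 17941.84 − 17529.76 = 412.08; nΣb² − (Σb)² = 21267.54 − 20050.56 = 1216.98
r = 417.39 / √(412.08 × 1216.98) = 417.39 / 708.1618 ≈ 0.5894

0.5894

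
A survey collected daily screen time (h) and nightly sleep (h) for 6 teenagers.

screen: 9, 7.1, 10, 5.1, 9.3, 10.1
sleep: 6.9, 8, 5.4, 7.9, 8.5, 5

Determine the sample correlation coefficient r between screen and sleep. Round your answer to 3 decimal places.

-0.626

n = 6, Σx = 50.6, Σy = 41.7, Σx² = 445.92, Σy² = 300.43, Σxy = 342.74
nΣxy − ΣxΣy = 2056.44 − 2110.02 = -53.58
nΣx² − (Σx)² = 2675.52 − 2560.36 = 115.16; nΣy² − (Σy)² = 1802.58 − 1738.89 = 63.69
r = -53.58 / √(115.16 × 63.69) = -53.58 / 85.6419 ≈ -0.626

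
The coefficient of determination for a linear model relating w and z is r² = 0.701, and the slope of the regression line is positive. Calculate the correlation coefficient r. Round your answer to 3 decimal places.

0.837

|r| = √0.701 = 0.837
The association is positive, so r = 0.837.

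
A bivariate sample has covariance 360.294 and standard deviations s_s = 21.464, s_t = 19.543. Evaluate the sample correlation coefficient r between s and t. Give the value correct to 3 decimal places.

r = Cov(s,t) / (s_s · s_t) = 360.294 / (21.464 × 19.543)
  = 360.294 / 419.4710 ≈ 0.859

0.859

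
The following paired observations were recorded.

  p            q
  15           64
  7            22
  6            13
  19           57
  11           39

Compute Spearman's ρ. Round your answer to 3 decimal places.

Rank p: 4, 2, 1, 5, 3
Rank q: 5, 2, 1, 4, 3
d = rank(p) − rank(q): -1, 0, 0, 1, 0; Σd² = 2
ρ = 1 − 6Σd² / [n(n²−1)] = 1 − 6×2 / (5×24) = 1 − 12/120 ≈ 0.900

0.900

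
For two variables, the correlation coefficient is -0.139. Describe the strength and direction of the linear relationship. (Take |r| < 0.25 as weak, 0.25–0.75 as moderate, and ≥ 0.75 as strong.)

weak negative

r = -0.139 < 0 so the relationship is negative.
|r| = 0.139, which falls in the weak range.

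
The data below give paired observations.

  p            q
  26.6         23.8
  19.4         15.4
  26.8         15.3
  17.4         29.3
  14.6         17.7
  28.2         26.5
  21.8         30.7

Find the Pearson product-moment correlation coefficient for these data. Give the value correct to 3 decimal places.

n = 7, Σp = 154.8, Σq = 158.7, Σp² = 3588.56, Σq² = 3854.21, Σpq = 3526.68
nΣpq − ΣpΣq = 24686.76 − 24566.76 = 120
nΣp² − (Σp)² = 25119.92 − 23963.04 = 1156.88; nΣq² − (Σq)² = 26979.47 − 25185.69 = 1793.78
r = 120 / √(1156.88 × 1793.78) = 120 / 1440.5514 ≈ 0.083

0.083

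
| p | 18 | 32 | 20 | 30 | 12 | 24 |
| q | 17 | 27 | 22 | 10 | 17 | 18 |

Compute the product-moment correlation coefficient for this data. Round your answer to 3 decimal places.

0.140

n = 6, Σp = 136, Σq = 111, Σp² = 3368, Σq² = 2215, Σpq = 2546
nΣpq − ΣpΣq = 15276 − 15096 = 180
nΣp² − (Σp)² = 20208 − 18496 = 1712; nΣq² − (Σq)² = 13290 − 12321 = 969
r = 180 / √(1712 × 969) = 180 / 1287.9938 ≈ 0.140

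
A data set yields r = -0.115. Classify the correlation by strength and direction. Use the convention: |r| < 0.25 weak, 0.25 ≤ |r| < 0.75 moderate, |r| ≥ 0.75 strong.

weak negative

r = -0.115 < 0 so the relationship is negative.
|r| = 0.115, which falls in the weak range.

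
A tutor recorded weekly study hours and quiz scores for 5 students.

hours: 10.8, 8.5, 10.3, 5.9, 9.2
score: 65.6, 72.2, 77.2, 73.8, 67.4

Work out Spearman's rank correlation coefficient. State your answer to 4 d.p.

Rank hours: 5, 2, 4, 1, 3
Rank score: 1, 3, 5, 4, 2
d = rank(hours) − rank(score): 4, -1, -1, -3, 1; Σd² = 28
ρ = 1 − 6Σd² / [n(n²−1)] = 1 − 6×28 / (5×24) = 1 − 168/120 ≈ -0.4000

-0.4000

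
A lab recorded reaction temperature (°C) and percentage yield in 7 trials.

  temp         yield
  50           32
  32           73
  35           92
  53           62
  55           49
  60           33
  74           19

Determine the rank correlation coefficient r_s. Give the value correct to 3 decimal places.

-0.750

Rank temp: 3, 1, 2, 4, 5, 6, 7
Rank yield: 2, 6, 7, 5, 4, 3, 1
d = rank(temp) − rank(yield): 1, -5, -5, -1, 1, 3, 6; Σd² = 98
ρ = 1 − 6Σd² / [n(n²−1)] = 1 − 6×98 / (7×48) = 1 − 588/336 ≈ -0.750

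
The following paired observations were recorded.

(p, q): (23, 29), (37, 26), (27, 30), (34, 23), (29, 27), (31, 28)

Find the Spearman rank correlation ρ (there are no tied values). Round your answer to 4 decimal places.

-0.8286

Rank p: 1, 6, 2, 5, 3, 4
Rank q: 5, 2, 6, 1, 3, 4
d = rank(p) − rank(q): -4, 4, -4, 4, 0, 0; Σd² = 64
ρ = 1 − 6Σd² / [n(n²−1)] = 1 − 6×64 / (6×35) = 1 − 384/210 ≈ -0.8286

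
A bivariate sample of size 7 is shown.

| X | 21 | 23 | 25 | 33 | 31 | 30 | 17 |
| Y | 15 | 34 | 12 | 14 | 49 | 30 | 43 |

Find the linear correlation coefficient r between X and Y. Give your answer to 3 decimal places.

n = 7, ΣX = 180, ΣY = 197, ΣX² = 4834, ΣY² = 6871, ΣXY = 5009
nΣXY − ΣXΣY = 35063 − 35460 = -397
nΣX² − (ΣX)² = 33838 − 32400 = 1438; nΣY² − (ΣY)² = 48097 − 38809 = 9288
r = -397 / √(1438 × 9288) = -397 / 3654.6059 ≈ -0.109

-0.109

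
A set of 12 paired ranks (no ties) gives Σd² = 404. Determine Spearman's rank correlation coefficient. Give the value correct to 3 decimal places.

-0.413

ρ = 1 − 6Σd² / [n(n²−1)] = 1 − 6×404 / (12×143)
  = 1 − 2424/1716 = 1 − 1.4126 ≈ -0.413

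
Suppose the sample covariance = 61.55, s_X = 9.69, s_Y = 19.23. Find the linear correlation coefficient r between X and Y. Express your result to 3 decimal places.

0.330

r = Cov(X,Y) / (s_X · s_Y) = 61.55 / (9.69 × 19.23)
  = 61.55 / 186.3387 ≈ 0.330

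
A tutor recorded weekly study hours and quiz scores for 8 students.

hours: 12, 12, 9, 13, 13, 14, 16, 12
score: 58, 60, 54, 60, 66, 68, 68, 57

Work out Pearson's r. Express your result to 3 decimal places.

0.877

n = 8, Σx = 101, Σy = 491, Σx² = 1303, Σy² = 30333, Σxy = 6264
nΣxy − ΣxΣy = 50112 − 49591 = 521
nΣx² − (Σx)² = 10424 − 10201 = 223; nΣy² − (Σy)² = 242664 − 241081 = 1583
r = 521 / √(223 × 1583) = 521 / 594.1456 ≈ 0.877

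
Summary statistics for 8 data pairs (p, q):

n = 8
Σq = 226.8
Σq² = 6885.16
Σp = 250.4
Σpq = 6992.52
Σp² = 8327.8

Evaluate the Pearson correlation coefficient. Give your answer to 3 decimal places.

r = (nΣpq − ΣpΣq) / √[(nΣp² − (Σp)²)(nΣq² − (Σq)²)]
Numerator: 8×6992.52 − 250.4×226.8 = -850.56
Denominator: √[(66622.4 − 62700.16)(55081.28 − 51438.24)] = √[3922.24 × 3643.04] = 3780.0631
r = -850.56 / 3780.0631 ≈ -0.225

-0.225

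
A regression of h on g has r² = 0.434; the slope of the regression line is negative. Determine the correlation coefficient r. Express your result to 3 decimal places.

-0.659

|r| = √0.434 = 0.659
The association is negative, so r = −0.659.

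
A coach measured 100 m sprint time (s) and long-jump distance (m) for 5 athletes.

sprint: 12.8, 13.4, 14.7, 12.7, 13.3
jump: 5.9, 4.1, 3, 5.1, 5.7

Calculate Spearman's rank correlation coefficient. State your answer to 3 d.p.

-0.700

Rank sprint: 2, 4, 5, 1, 3
Rank jump: 5, 2, 1, 3, 4
d = rank(sprint) − rank(jump): -3, 2, 4, -2, -1; Σd² = 34
ρ = 1 − 6Σd² / [n(n²−1)] = 1 − 6×34 / (5×24) = 1 − 204/120 ≈ -0.700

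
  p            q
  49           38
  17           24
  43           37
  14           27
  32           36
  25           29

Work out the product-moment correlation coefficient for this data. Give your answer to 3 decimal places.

n = 6, Σp = 180, Σq = 191, Σp² = 6384, Σq² = 6255, Σpq = 6116
nΣpq − ΣpΣq = 36696 − 34380 = 2316
nΣp² − (Σp)² = 38304 − 32400 = 5904; nΣq² − (Σq)² = 37530 − 36481 = 1049
r = 2316 / √(5904 × 1049) = 2316 / 2488.6334 ≈ 0.931

0.931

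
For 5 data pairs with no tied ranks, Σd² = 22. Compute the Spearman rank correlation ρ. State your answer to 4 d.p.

ρ = 1 − 6Σd² / [n(n²−1)] = 1 − 6×22 / (5×24)
  = 1 − 132/120 = 1 − 1.10000 ≈ -0.1000

-0.1000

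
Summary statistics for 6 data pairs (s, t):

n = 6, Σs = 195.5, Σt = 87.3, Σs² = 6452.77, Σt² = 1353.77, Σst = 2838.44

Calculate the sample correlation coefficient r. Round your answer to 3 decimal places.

-0.073

r = (nΣst − ΣsΣt) / √[(nΣs² − (Σs)²)(nΣt² − (Σt)²)]
Numerator: 6×2838.44 − 195.5×87.3 = -36.51
Denominator: √[(38716.62 − 38220.25)(8122.62 − 7621.29)] = √[496.37 × 501.33] = 498.8438
r = -36.51 / 498.8438 ≈ -0.073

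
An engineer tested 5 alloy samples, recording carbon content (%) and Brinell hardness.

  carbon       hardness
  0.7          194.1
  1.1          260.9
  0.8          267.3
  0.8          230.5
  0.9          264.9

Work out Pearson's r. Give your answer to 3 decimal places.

0.646

n = 5, Σx = 4.3, Σy = 1217.7, Σx² = 3.79, Σy² = 300495.17, Σxy = 1059.51
nΣxy − ΣxΣy = 5297.55 − 5236.11 = 61.44
nΣx² − (Σx)² = 18.95 − 18.49 = 0.46; nΣy² − (Σy)² = 1502475.85 − 1482793.29 = 19682.56
r = 61.44 / √(0.46 × 19682.56) = 61.44 / 95.1524 ≈ 0.646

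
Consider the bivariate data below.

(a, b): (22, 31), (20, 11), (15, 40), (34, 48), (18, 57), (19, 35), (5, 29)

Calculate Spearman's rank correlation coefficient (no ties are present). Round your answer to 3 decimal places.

Rank a: 6, 5, 2, 7, 3, 4, 1
Rank b: 3, 1, 5, 6, 7, 4, 2
d = rank(a) − rank(b): 3, 4, -3, 1, -4, 0, -1; Σd² = 52
ρ = 1 − 6Σd² / [n(n²−1)] = 1 − 6×52 / (7×48) = 1 − 312/336 ≈ 0.071

0.071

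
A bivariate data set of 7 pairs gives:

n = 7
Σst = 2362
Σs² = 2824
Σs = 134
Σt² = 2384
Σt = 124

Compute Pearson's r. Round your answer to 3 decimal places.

-0.053

r = (nΣst − ΣsΣt) / √[(nΣs² − (Σs)²)(nΣt² − (Σt)²)]
Numerator: 7×2362 − 134×124 = -82
Denominator: √[(19768 − 17956)(16688 − 15376)] = √[1812 × 1312] = 1541.8638
r = -82 / 1541.8638 ≈ -0.053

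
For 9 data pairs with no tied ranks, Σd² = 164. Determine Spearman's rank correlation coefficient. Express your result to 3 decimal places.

-0.367

ρ = 1 − 6Σd² / [n(n²−1)] = 1 − 6×164 / (9×80)
  = 1 − 984/720 = 1 − 1.3667 ≈ -0.367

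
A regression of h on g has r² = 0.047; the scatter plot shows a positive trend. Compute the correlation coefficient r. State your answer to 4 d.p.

|r| = √0.047 = 0.2168
The association is positive, so r = 0.2168.

0.2168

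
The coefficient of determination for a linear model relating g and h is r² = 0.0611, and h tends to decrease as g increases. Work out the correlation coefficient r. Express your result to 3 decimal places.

-0.247

|r| = √0.0611 = 0.247
The association is negative, so r = −0.247.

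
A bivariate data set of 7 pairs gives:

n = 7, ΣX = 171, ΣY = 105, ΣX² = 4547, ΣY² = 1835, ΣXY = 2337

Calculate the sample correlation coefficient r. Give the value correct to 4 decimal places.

r = (nΣXY − ΣXΣY) / √[(nΣX² − (ΣX)²)(nΣY² − (ΣY)²)]
Numerator: 7×2337 − 171×105 = -1596
Denominator: √[(31829 − 29241)(12845 − 11025)] = √[2588 × 1820] = 2170.2903
r = -1596 / 2170.2903 ≈ -0.7354

-0.7354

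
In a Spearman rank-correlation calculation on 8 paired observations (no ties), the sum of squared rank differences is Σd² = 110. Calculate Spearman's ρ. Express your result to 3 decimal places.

ρ = 1 − 6Σd² / [n(n²−1)] = 1 − 6×110 / (8×63)
  = 1 − 660/504 = 1 − 1.3095 ≈ -0.310

-0.310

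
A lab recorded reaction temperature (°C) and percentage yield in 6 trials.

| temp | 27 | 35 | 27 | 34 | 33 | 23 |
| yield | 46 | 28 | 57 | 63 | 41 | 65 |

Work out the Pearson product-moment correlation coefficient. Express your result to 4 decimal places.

n = 6, Σx = 179, Σy = 300, Σx² = 5457, Σy² = 16024, Σxy = 8751
nΣxy − ΣxΣy = 52506 − 53700 = -1194
nΣx² − (Σx)² = 32742 − 32041 = 701; nΣy² − (Σy)² = 96144 − 90000 = 6144
r = -1194 / √(701 × 6144) = -1194 / 2075.3178 ≈ -0.5753

-0.5753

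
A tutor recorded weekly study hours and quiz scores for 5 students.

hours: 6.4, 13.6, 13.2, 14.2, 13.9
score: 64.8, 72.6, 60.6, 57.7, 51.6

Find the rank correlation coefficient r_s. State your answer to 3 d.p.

Rank hours: 1, 3, 2, 5, 4
Rank score: 4, 5, 3, 2, 1
d = rank(hours) − rank(score): -3, -2, -1, 3, 3; Σd² = 32
ρ = 1 − 6Σd² / [n(n²−1)] = 1 − 6×32 / (5×24) = 1 − 192/120 ≈ -0.600

-0.600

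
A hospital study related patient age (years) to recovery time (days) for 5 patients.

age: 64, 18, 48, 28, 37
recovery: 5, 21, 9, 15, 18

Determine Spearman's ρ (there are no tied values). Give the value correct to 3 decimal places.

Rank age: 5, 1, 4, 2, 3
Rank recovery: 1, 5, 2, 3, 4
d = rank(age) − rank(recovery): 4, -4, 2, -1, -1; Σd² = 38
ρ = 1 − 6Σd² / [n(n²−1)] = 1 − 6×38 / (5×24) = 1 − 228/120 ≈ -0.900

-0.900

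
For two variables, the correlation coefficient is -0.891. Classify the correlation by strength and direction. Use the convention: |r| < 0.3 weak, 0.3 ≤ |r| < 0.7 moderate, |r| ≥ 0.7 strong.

r = -0.891 < 0 so the relationship is negative.
|r| = 0.891, which falls in the strong range.

strong negative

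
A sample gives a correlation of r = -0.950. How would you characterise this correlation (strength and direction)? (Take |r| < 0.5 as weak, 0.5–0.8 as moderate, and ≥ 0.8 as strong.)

r = -0.950 < 0 so the relationship is negative.
|r| = 0.950, which falls in the strong range.

strong negative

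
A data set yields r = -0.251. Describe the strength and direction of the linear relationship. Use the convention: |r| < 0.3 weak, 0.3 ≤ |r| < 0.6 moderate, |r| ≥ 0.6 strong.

weak negative

r = -0.251 < 0 so the relationship is negative.
|r| = 0.251, which falls in the weak range.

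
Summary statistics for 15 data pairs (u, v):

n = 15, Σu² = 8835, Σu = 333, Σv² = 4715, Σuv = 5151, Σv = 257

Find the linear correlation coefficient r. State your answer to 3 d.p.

-0.827

r = (nΣuv − ΣuΣv) / √[(nΣu² − (Σu)²)(nΣv² − (Σv)²)]
Numerator: 15×5151 − 333×257 = -8316
Denominator: √[(132525 − 110889)(70725 − 66049)] = √[21636 × 4676] = 10058.3267
r = -8316 / 10058.3267 ≈ -0.827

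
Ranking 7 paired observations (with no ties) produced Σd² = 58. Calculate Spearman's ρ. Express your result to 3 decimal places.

ρ = 1 − 6Σd² / [n(n²−1)] = 1 − 6×58 / (7×48)
  = 1 − 348/336 = 1 − 1.0357 ≈ -0.036

-0.036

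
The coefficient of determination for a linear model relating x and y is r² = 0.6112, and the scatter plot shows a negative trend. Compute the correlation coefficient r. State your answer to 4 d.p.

-0.7818

|r| = √0.6112 = 0.7818
The association is negative, so r = −0.7818.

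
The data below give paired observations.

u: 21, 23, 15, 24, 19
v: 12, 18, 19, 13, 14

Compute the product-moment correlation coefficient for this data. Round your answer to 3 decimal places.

n = 5, Σu = 102, Σv = 76, Σu² = 2132, Σv² = 1194, Σuv = 1529
nΣuv − ΣuΣv = 7645 − 7752 = -107
nΣu² − (Σu)² = 10660 − 10404 = 256; nΣv² − (Σv)² = 5970 − 5776 = 194
r = -107 / √(256 × 194) = -107 / 222.8542 ≈ -0.480

-0.480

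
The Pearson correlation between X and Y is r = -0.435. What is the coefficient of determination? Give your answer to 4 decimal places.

0.1892

r² = (-0.435)² = 0.1892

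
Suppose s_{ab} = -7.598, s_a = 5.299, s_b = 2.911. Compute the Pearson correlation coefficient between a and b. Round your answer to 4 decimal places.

r = Cov(a,b) / (s_a · s_b) = -7.598 / (5.299 × 2.911)
  = -7.598 / 15.4254 ≈ -0.4926

-0.4926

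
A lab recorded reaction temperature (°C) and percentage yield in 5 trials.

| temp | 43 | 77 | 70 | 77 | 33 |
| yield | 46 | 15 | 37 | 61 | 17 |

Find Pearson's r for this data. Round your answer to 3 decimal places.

0.262

n = 5, Σx = 300, Σy = 176, Σx² = 19696, Σy² = 7720, Σxy = 10981
nΣxy − ΣxΣy = 54905 − 52800 = 2105
nΣx² − (Σx)² = 98480 − 90000 = 8480; nΣy² − (Σy)² = 38600 − 30976 = 7624
r = 2105 / √(8480 × 7624) = 2105 / 8040.6169 ≈ 0.262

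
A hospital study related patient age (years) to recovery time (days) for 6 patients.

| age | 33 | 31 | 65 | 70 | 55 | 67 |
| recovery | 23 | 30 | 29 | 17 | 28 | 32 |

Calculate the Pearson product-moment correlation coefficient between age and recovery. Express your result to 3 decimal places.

n = 6, Σx = 321, Σy = 159, Σx² = 18689, Σy² = 4367, Σxy = 8448
nΣxy − ΣxΣy = 50688 − 51039 = -351
nΣx² − (Σx)² = 112134 − 103041 = 9093; nΣy² − (Σy)² = 26202 − 25281 = 921
r = -351 / √(9093 × 921) = -351 / 2893.8993 ≈ -0.121

-0.121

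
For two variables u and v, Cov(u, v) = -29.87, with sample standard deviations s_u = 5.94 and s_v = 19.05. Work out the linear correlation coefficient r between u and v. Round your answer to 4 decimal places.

-0.2640

r = Cov(u,v) / (s_u · s_v) = -29.87 / (5.94 × 19.05)
  = -29.87 / 113.1570 ≈ -0.2640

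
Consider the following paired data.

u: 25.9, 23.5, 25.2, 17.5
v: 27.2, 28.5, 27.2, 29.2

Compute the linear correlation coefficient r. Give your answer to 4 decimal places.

-0.9156

n = 4, Σu = 92.1, Σv = 112.1, Σu² = 2164.35, Σv² = 3144.57, Σuv = 2570.67
nΣuv − ΣuΣv = 10282.68 − 10324.41 = -41.73
nΣu² − (Σu)² = 8657.4 − 8482.41 = 174.99; nΣv² − (Σv)² = 12578.28 − 12566.41 = 11.87
r = -41.73 / √(174.99 × 11.87) = -41.73 / 45.5756 ≈ -0.9156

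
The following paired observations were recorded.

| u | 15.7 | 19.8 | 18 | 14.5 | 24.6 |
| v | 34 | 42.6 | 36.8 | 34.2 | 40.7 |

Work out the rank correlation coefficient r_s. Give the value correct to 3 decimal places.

Rank u: 2, 4, 3, 1, 5
Rank v: 1, 5, 3, 2, 4
d = rank(u) − rank(v): 1, -1, 0, -1, 1; Σd² = 4
ρ = 1 − 6Σd² / [n(n²−1)] = 1 − 6×4 / (5×24) = 1 − 24/120 ≈ 0.800

0.800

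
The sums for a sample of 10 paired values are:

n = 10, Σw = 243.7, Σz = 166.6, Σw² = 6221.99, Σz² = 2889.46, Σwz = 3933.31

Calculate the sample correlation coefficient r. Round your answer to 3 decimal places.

r = (nΣwz − ΣwΣz) / √[(nΣw² − (Σw)²)(nΣz² − (Σz)²)]
Numerator: 10×3933.31 − 243.7×166.6 = -1267.32
Denominator: √[(62219.9 − 59389.69)(28894.6 − 27755.56)] = √[2830.21 × 1139.04] = 1795.4728
r = -1267.32 / 1795.4728 ≈ -0.706

-0.706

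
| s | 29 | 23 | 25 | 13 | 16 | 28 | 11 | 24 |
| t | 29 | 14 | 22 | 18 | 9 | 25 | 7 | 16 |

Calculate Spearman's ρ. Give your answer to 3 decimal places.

Rank s: 8, 4, 6, 2, 3, 7, 1, 5
Rank t: 8, 3, 6, 5, 2, 7, 1, 4
d = rank(s) − rank(t): 0, 1, 0, -3, 1, 0, 0, 1; Σd² = 12
ρ = 1 − 6Σd² / [n(n²−1)] = 1 − 6×12 / (8×63) = 1 − 72/504 ≈ 0.857

0.857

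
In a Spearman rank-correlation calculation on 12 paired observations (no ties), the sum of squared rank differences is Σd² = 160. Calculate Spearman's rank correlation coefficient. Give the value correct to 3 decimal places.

ρ = 1 − 6Σd² / [n(n²−1)] = 1 − 6×160 / (12×143)
  = 1 − 960/1716 = 1 − 0.5594 ≈ 0.441

0.441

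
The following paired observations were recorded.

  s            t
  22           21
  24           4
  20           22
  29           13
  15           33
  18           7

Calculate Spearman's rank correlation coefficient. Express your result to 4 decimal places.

-0.5429

Rank s: 4, 5, 3, 6, 1, 2
Rank t: 4, 1, 5, 3, 6, 2
d = rank(s) − rank(t): 0, 4, -2, 3, -5, 0; Σd² = 54
ρ = 1 − 6Σd² / [n(n²−1)] = 1 − 6×54 / (6×35) = 1 − 324/210 ≈ -0.5429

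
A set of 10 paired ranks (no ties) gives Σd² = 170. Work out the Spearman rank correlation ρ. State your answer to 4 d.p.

-0.0303

ρ = 1 − 6Σd² / [n(n²−1)] = 1 − 6×170 / (10×99)
  = 1 − 1020/990 = 1 − 1.03030 ≈ -0.0303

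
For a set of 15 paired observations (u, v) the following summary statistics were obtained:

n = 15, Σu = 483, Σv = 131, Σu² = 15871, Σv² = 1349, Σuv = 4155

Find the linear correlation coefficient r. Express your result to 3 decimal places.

-0.247

r = (nΣuv − ΣuΣv) / √[(nΣu² − (Σu)²)(nΣv² − (Σv)²)]
Numerator: 15×4155 − 483×131 = -948
Denominator: √[(238065 − 233289)(20235 − 17161)] = √[4776 × 3074] = 3831.6346
r = -948 / 3831.6346 ≈ -0.247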